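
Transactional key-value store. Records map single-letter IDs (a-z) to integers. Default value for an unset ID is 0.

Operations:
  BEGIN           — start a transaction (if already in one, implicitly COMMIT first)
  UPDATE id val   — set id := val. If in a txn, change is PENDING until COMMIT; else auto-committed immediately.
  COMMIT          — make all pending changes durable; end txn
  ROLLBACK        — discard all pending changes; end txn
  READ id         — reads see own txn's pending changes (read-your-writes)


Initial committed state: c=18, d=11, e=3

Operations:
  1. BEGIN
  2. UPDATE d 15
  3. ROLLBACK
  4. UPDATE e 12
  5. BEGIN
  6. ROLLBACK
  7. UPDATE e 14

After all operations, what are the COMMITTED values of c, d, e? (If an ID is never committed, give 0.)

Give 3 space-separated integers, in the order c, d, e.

Answer: 18 11 14

Derivation:
Initial committed: {c=18, d=11, e=3}
Op 1: BEGIN: in_txn=True, pending={}
Op 2: UPDATE d=15 (pending; pending now {d=15})
Op 3: ROLLBACK: discarded pending ['d']; in_txn=False
Op 4: UPDATE e=12 (auto-commit; committed e=12)
Op 5: BEGIN: in_txn=True, pending={}
Op 6: ROLLBACK: discarded pending []; in_txn=False
Op 7: UPDATE e=14 (auto-commit; committed e=14)
Final committed: {c=18, d=11, e=14}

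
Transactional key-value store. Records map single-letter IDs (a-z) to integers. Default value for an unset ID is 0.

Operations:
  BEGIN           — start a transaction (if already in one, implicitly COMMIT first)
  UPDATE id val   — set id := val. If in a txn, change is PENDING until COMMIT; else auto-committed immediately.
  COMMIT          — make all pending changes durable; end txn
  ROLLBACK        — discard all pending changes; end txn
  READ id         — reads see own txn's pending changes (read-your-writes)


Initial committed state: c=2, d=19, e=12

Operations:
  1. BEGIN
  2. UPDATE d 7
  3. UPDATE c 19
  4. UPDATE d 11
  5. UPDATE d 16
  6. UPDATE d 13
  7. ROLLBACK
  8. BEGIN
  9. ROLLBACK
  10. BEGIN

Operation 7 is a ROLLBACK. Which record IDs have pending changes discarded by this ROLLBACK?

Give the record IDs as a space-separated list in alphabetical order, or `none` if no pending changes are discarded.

Answer: c d

Derivation:
Initial committed: {c=2, d=19, e=12}
Op 1: BEGIN: in_txn=True, pending={}
Op 2: UPDATE d=7 (pending; pending now {d=7})
Op 3: UPDATE c=19 (pending; pending now {c=19, d=7})
Op 4: UPDATE d=11 (pending; pending now {c=19, d=11})
Op 5: UPDATE d=16 (pending; pending now {c=19, d=16})
Op 6: UPDATE d=13 (pending; pending now {c=19, d=13})
Op 7: ROLLBACK: discarded pending ['c', 'd']; in_txn=False
Op 8: BEGIN: in_txn=True, pending={}
Op 9: ROLLBACK: discarded pending []; in_txn=False
Op 10: BEGIN: in_txn=True, pending={}
ROLLBACK at op 7 discards: ['c', 'd']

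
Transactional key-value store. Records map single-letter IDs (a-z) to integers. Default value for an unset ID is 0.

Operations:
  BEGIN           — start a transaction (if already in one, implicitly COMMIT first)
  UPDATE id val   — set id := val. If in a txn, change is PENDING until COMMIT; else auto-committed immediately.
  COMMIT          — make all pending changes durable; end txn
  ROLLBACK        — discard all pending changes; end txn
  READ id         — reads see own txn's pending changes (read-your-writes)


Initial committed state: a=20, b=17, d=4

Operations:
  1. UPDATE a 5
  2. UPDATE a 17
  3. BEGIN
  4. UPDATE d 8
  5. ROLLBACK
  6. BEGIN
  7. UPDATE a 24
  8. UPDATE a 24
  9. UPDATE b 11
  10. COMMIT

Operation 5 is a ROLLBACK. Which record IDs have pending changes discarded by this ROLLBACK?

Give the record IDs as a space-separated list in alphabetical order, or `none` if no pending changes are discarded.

Answer: d

Derivation:
Initial committed: {a=20, b=17, d=4}
Op 1: UPDATE a=5 (auto-commit; committed a=5)
Op 2: UPDATE a=17 (auto-commit; committed a=17)
Op 3: BEGIN: in_txn=True, pending={}
Op 4: UPDATE d=8 (pending; pending now {d=8})
Op 5: ROLLBACK: discarded pending ['d']; in_txn=False
Op 6: BEGIN: in_txn=True, pending={}
Op 7: UPDATE a=24 (pending; pending now {a=24})
Op 8: UPDATE a=24 (pending; pending now {a=24})
Op 9: UPDATE b=11 (pending; pending now {a=24, b=11})
Op 10: COMMIT: merged ['a', 'b'] into committed; committed now {a=24, b=11, d=4}
ROLLBACK at op 5 discards: ['d']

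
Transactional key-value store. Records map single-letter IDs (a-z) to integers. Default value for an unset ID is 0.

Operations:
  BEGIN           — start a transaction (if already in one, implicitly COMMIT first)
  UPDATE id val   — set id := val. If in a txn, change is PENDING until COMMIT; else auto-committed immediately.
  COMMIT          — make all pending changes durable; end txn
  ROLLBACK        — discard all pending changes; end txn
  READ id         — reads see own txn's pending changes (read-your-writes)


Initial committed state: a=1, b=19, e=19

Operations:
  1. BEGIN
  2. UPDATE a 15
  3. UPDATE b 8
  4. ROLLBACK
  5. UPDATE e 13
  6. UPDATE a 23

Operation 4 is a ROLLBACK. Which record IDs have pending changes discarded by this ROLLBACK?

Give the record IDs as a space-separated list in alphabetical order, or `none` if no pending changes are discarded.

Initial committed: {a=1, b=19, e=19}
Op 1: BEGIN: in_txn=True, pending={}
Op 2: UPDATE a=15 (pending; pending now {a=15})
Op 3: UPDATE b=8 (pending; pending now {a=15, b=8})
Op 4: ROLLBACK: discarded pending ['a', 'b']; in_txn=False
Op 5: UPDATE e=13 (auto-commit; committed e=13)
Op 6: UPDATE a=23 (auto-commit; committed a=23)
ROLLBACK at op 4 discards: ['a', 'b']

Answer: a b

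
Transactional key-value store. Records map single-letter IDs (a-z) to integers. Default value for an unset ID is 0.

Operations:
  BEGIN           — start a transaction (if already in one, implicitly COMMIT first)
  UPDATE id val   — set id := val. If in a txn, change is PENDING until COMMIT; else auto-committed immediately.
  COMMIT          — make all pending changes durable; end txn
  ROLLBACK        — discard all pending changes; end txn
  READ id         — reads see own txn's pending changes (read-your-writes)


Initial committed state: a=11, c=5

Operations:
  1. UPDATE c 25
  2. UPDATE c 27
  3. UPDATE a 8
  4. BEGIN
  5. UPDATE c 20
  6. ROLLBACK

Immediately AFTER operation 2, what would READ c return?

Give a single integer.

Answer: 27

Derivation:
Initial committed: {a=11, c=5}
Op 1: UPDATE c=25 (auto-commit; committed c=25)
Op 2: UPDATE c=27 (auto-commit; committed c=27)
After op 2: visible(c) = 27 (pending={}, committed={a=11, c=27})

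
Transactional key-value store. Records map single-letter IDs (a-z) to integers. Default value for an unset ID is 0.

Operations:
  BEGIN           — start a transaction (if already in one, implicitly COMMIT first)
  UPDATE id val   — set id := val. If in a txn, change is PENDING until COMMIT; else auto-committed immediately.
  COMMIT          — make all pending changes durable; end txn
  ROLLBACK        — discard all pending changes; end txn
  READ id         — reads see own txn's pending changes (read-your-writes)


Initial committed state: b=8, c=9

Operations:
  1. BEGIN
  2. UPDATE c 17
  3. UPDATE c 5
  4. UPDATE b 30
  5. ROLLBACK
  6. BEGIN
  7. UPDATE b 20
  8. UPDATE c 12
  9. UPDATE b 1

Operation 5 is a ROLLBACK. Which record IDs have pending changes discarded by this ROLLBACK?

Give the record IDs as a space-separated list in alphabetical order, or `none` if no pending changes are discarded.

Initial committed: {b=8, c=9}
Op 1: BEGIN: in_txn=True, pending={}
Op 2: UPDATE c=17 (pending; pending now {c=17})
Op 3: UPDATE c=5 (pending; pending now {c=5})
Op 4: UPDATE b=30 (pending; pending now {b=30, c=5})
Op 5: ROLLBACK: discarded pending ['b', 'c']; in_txn=False
Op 6: BEGIN: in_txn=True, pending={}
Op 7: UPDATE b=20 (pending; pending now {b=20})
Op 8: UPDATE c=12 (pending; pending now {b=20, c=12})
Op 9: UPDATE b=1 (pending; pending now {b=1, c=12})
ROLLBACK at op 5 discards: ['b', 'c']

Answer: b c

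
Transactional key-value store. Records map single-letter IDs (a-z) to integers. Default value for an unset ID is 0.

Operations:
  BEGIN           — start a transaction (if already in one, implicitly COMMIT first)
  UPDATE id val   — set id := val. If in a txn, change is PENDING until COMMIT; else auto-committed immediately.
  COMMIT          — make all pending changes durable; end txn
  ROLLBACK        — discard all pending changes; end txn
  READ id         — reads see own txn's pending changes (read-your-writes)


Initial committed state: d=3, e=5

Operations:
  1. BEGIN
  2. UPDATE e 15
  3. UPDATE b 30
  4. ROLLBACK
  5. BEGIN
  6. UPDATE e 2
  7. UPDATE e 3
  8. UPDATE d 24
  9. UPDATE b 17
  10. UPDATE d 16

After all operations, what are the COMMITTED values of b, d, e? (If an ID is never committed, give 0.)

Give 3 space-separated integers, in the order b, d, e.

Initial committed: {d=3, e=5}
Op 1: BEGIN: in_txn=True, pending={}
Op 2: UPDATE e=15 (pending; pending now {e=15})
Op 3: UPDATE b=30 (pending; pending now {b=30, e=15})
Op 4: ROLLBACK: discarded pending ['b', 'e']; in_txn=False
Op 5: BEGIN: in_txn=True, pending={}
Op 6: UPDATE e=2 (pending; pending now {e=2})
Op 7: UPDATE e=3 (pending; pending now {e=3})
Op 8: UPDATE d=24 (pending; pending now {d=24, e=3})
Op 9: UPDATE b=17 (pending; pending now {b=17, d=24, e=3})
Op 10: UPDATE d=16 (pending; pending now {b=17, d=16, e=3})
Final committed: {d=3, e=5}

Answer: 0 3 5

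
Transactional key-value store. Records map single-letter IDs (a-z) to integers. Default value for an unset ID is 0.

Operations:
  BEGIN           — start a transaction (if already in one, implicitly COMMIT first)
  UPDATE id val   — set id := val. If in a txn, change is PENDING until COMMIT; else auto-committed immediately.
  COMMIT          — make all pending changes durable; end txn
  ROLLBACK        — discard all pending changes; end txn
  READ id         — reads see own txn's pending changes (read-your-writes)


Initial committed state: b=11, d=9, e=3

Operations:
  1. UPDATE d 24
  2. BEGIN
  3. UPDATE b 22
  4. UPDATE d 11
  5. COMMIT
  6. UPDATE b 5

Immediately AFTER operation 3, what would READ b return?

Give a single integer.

Initial committed: {b=11, d=9, e=3}
Op 1: UPDATE d=24 (auto-commit; committed d=24)
Op 2: BEGIN: in_txn=True, pending={}
Op 3: UPDATE b=22 (pending; pending now {b=22})
After op 3: visible(b) = 22 (pending={b=22}, committed={b=11, d=24, e=3})

Answer: 22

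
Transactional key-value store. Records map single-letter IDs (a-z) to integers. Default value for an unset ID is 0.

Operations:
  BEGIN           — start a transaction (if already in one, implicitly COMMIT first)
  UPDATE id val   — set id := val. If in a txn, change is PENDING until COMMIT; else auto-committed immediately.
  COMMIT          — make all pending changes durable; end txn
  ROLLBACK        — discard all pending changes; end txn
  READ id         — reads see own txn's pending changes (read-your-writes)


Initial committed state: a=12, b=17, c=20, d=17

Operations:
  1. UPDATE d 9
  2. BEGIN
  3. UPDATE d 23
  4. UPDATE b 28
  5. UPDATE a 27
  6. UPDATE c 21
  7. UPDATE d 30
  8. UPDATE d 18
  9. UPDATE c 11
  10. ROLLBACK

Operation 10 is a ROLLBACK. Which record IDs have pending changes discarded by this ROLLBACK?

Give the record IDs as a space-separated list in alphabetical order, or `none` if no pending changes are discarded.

Initial committed: {a=12, b=17, c=20, d=17}
Op 1: UPDATE d=9 (auto-commit; committed d=9)
Op 2: BEGIN: in_txn=True, pending={}
Op 3: UPDATE d=23 (pending; pending now {d=23})
Op 4: UPDATE b=28 (pending; pending now {b=28, d=23})
Op 5: UPDATE a=27 (pending; pending now {a=27, b=28, d=23})
Op 6: UPDATE c=21 (pending; pending now {a=27, b=28, c=21, d=23})
Op 7: UPDATE d=30 (pending; pending now {a=27, b=28, c=21, d=30})
Op 8: UPDATE d=18 (pending; pending now {a=27, b=28, c=21, d=18})
Op 9: UPDATE c=11 (pending; pending now {a=27, b=28, c=11, d=18})
Op 10: ROLLBACK: discarded pending ['a', 'b', 'c', 'd']; in_txn=False
ROLLBACK at op 10 discards: ['a', 'b', 'c', 'd']

Answer: a b c d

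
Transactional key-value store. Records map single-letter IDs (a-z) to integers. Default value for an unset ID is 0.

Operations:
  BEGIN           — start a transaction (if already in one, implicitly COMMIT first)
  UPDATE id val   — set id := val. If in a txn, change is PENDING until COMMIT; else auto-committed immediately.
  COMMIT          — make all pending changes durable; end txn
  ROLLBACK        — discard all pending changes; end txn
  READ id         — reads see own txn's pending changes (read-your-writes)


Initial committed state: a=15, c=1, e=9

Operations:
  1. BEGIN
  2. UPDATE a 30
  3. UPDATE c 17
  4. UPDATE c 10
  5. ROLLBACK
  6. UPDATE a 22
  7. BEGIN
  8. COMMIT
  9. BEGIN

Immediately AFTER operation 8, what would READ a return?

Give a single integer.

Initial committed: {a=15, c=1, e=9}
Op 1: BEGIN: in_txn=True, pending={}
Op 2: UPDATE a=30 (pending; pending now {a=30})
Op 3: UPDATE c=17 (pending; pending now {a=30, c=17})
Op 4: UPDATE c=10 (pending; pending now {a=30, c=10})
Op 5: ROLLBACK: discarded pending ['a', 'c']; in_txn=False
Op 6: UPDATE a=22 (auto-commit; committed a=22)
Op 7: BEGIN: in_txn=True, pending={}
Op 8: COMMIT: merged [] into committed; committed now {a=22, c=1, e=9}
After op 8: visible(a) = 22 (pending={}, committed={a=22, c=1, e=9})

Answer: 22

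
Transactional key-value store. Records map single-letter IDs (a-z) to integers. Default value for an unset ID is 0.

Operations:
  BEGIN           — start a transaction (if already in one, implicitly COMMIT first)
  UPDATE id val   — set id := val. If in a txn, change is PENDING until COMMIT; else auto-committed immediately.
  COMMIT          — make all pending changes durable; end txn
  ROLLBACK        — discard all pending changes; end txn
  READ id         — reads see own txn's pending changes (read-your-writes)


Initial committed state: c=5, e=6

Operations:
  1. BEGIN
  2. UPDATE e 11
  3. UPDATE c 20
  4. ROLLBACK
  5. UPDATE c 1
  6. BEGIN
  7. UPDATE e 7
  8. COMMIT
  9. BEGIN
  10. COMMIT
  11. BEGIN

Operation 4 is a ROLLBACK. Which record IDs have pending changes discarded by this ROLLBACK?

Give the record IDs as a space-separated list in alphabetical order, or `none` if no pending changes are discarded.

Initial committed: {c=5, e=6}
Op 1: BEGIN: in_txn=True, pending={}
Op 2: UPDATE e=11 (pending; pending now {e=11})
Op 3: UPDATE c=20 (pending; pending now {c=20, e=11})
Op 4: ROLLBACK: discarded pending ['c', 'e']; in_txn=False
Op 5: UPDATE c=1 (auto-commit; committed c=1)
Op 6: BEGIN: in_txn=True, pending={}
Op 7: UPDATE e=7 (pending; pending now {e=7})
Op 8: COMMIT: merged ['e'] into committed; committed now {c=1, e=7}
Op 9: BEGIN: in_txn=True, pending={}
Op 10: COMMIT: merged [] into committed; committed now {c=1, e=7}
Op 11: BEGIN: in_txn=True, pending={}
ROLLBACK at op 4 discards: ['c', 'e']

Answer: c e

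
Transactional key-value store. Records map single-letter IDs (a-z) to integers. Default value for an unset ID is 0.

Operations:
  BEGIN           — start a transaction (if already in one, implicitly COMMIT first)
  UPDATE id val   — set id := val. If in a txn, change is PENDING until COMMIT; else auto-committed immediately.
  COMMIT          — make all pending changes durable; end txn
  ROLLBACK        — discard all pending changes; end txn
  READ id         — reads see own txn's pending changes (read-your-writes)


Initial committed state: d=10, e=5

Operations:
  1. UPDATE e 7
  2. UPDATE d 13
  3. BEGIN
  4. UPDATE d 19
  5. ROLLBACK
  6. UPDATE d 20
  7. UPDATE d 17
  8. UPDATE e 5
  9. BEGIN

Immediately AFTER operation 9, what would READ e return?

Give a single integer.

Answer: 5

Derivation:
Initial committed: {d=10, e=5}
Op 1: UPDATE e=7 (auto-commit; committed e=7)
Op 2: UPDATE d=13 (auto-commit; committed d=13)
Op 3: BEGIN: in_txn=True, pending={}
Op 4: UPDATE d=19 (pending; pending now {d=19})
Op 5: ROLLBACK: discarded pending ['d']; in_txn=False
Op 6: UPDATE d=20 (auto-commit; committed d=20)
Op 7: UPDATE d=17 (auto-commit; committed d=17)
Op 8: UPDATE e=5 (auto-commit; committed e=5)
Op 9: BEGIN: in_txn=True, pending={}
After op 9: visible(e) = 5 (pending={}, committed={d=17, e=5})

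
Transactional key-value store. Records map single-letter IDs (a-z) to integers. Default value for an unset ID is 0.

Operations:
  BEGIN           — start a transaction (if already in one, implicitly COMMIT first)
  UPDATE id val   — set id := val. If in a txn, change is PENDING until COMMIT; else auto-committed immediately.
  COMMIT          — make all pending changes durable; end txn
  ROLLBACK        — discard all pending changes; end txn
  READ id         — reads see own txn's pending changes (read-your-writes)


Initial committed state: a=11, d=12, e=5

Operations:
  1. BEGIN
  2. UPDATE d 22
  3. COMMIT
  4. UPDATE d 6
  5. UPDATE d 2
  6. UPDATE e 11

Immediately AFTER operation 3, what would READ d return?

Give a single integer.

Answer: 22

Derivation:
Initial committed: {a=11, d=12, e=5}
Op 1: BEGIN: in_txn=True, pending={}
Op 2: UPDATE d=22 (pending; pending now {d=22})
Op 3: COMMIT: merged ['d'] into committed; committed now {a=11, d=22, e=5}
After op 3: visible(d) = 22 (pending={}, committed={a=11, d=22, e=5})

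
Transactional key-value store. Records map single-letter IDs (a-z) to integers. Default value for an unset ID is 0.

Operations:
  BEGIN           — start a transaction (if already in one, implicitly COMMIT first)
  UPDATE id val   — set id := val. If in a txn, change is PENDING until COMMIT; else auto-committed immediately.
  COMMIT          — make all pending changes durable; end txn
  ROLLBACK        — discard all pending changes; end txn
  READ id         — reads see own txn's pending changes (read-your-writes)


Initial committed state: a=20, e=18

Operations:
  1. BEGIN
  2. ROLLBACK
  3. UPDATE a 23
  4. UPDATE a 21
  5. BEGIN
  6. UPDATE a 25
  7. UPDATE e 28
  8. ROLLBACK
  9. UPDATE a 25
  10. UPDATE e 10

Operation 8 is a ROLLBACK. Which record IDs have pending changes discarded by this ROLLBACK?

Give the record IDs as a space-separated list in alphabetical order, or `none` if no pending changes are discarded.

Answer: a e

Derivation:
Initial committed: {a=20, e=18}
Op 1: BEGIN: in_txn=True, pending={}
Op 2: ROLLBACK: discarded pending []; in_txn=False
Op 3: UPDATE a=23 (auto-commit; committed a=23)
Op 4: UPDATE a=21 (auto-commit; committed a=21)
Op 5: BEGIN: in_txn=True, pending={}
Op 6: UPDATE a=25 (pending; pending now {a=25})
Op 7: UPDATE e=28 (pending; pending now {a=25, e=28})
Op 8: ROLLBACK: discarded pending ['a', 'e']; in_txn=False
Op 9: UPDATE a=25 (auto-commit; committed a=25)
Op 10: UPDATE e=10 (auto-commit; committed e=10)
ROLLBACK at op 8 discards: ['a', 'e']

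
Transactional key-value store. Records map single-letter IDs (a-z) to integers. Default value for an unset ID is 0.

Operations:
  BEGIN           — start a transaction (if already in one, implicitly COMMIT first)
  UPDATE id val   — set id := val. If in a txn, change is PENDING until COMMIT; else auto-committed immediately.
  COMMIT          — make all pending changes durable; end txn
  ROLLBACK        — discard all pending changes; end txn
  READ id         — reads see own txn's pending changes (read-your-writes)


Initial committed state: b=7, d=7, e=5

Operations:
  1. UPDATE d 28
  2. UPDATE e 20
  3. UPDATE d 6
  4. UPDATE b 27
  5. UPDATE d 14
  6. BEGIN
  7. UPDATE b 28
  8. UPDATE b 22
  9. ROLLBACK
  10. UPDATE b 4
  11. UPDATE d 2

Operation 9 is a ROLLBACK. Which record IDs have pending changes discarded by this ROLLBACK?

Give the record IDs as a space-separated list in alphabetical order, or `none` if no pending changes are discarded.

Initial committed: {b=7, d=7, e=5}
Op 1: UPDATE d=28 (auto-commit; committed d=28)
Op 2: UPDATE e=20 (auto-commit; committed e=20)
Op 3: UPDATE d=6 (auto-commit; committed d=6)
Op 4: UPDATE b=27 (auto-commit; committed b=27)
Op 5: UPDATE d=14 (auto-commit; committed d=14)
Op 6: BEGIN: in_txn=True, pending={}
Op 7: UPDATE b=28 (pending; pending now {b=28})
Op 8: UPDATE b=22 (pending; pending now {b=22})
Op 9: ROLLBACK: discarded pending ['b']; in_txn=False
Op 10: UPDATE b=4 (auto-commit; committed b=4)
Op 11: UPDATE d=2 (auto-commit; committed d=2)
ROLLBACK at op 9 discards: ['b']

Answer: b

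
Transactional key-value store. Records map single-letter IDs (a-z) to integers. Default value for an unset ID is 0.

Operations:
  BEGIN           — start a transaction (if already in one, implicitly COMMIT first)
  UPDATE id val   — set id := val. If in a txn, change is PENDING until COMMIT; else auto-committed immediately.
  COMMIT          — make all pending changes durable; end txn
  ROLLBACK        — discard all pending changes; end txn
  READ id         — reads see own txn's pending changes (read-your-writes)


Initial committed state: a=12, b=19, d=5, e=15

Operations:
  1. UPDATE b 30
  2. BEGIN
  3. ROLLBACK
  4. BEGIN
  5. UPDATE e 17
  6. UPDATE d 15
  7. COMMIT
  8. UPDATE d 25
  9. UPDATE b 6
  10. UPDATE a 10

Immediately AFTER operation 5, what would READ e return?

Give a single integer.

Initial committed: {a=12, b=19, d=5, e=15}
Op 1: UPDATE b=30 (auto-commit; committed b=30)
Op 2: BEGIN: in_txn=True, pending={}
Op 3: ROLLBACK: discarded pending []; in_txn=False
Op 4: BEGIN: in_txn=True, pending={}
Op 5: UPDATE e=17 (pending; pending now {e=17})
After op 5: visible(e) = 17 (pending={e=17}, committed={a=12, b=30, d=5, e=15})

Answer: 17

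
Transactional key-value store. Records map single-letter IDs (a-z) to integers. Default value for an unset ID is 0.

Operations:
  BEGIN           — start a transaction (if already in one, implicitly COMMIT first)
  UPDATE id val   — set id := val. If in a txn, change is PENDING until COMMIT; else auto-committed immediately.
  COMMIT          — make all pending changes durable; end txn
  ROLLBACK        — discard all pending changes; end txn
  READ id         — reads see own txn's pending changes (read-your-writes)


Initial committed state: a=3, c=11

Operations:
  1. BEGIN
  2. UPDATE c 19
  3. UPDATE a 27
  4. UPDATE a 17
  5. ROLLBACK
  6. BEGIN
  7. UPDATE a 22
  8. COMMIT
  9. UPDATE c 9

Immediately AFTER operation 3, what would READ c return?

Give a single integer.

Answer: 19

Derivation:
Initial committed: {a=3, c=11}
Op 1: BEGIN: in_txn=True, pending={}
Op 2: UPDATE c=19 (pending; pending now {c=19})
Op 3: UPDATE a=27 (pending; pending now {a=27, c=19})
After op 3: visible(c) = 19 (pending={a=27, c=19}, committed={a=3, c=11})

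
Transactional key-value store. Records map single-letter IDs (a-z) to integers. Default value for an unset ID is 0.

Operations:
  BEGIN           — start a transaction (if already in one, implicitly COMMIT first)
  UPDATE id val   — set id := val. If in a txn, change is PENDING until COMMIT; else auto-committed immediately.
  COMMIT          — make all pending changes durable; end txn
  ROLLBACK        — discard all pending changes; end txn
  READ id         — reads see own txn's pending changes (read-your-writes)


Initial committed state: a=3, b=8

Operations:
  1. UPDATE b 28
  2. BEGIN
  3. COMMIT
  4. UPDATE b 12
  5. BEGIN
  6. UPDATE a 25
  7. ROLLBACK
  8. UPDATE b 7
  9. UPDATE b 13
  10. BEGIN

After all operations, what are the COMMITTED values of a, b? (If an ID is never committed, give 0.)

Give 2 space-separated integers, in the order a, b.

Initial committed: {a=3, b=8}
Op 1: UPDATE b=28 (auto-commit; committed b=28)
Op 2: BEGIN: in_txn=True, pending={}
Op 3: COMMIT: merged [] into committed; committed now {a=3, b=28}
Op 4: UPDATE b=12 (auto-commit; committed b=12)
Op 5: BEGIN: in_txn=True, pending={}
Op 6: UPDATE a=25 (pending; pending now {a=25})
Op 7: ROLLBACK: discarded pending ['a']; in_txn=False
Op 8: UPDATE b=7 (auto-commit; committed b=7)
Op 9: UPDATE b=13 (auto-commit; committed b=13)
Op 10: BEGIN: in_txn=True, pending={}
Final committed: {a=3, b=13}

Answer: 3 13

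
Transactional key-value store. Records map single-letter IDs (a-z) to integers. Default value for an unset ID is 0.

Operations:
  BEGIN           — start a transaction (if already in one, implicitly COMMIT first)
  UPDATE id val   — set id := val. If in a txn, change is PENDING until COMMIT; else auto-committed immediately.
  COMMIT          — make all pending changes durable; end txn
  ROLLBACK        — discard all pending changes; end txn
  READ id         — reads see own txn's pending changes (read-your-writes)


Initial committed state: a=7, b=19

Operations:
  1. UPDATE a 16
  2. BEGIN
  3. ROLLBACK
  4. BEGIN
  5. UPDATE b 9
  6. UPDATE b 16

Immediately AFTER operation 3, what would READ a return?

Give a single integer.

Answer: 16

Derivation:
Initial committed: {a=7, b=19}
Op 1: UPDATE a=16 (auto-commit; committed a=16)
Op 2: BEGIN: in_txn=True, pending={}
Op 3: ROLLBACK: discarded pending []; in_txn=False
After op 3: visible(a) = 16 (pending={}, committed={a=16, b=19})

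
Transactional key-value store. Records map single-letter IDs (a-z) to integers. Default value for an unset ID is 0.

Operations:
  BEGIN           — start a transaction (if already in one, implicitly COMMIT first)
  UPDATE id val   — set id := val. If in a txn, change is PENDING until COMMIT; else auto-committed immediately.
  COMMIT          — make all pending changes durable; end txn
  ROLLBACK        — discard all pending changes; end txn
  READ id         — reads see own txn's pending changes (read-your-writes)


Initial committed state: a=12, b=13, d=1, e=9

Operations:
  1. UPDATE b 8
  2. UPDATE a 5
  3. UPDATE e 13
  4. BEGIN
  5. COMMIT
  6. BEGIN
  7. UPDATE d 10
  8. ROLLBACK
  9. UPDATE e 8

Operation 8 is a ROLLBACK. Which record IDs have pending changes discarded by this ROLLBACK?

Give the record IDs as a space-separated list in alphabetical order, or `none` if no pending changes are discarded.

Answer: d

Derivation:
Initial committed: {a=12, b=13, d=1, e=9}
Op 1: UPDATE b=8 (auto-commit; committed b=8)
Op 2: UPDATE a=5 (auto-commit; committed a=5)
Op 3: UPDATE e=13 (auto-commit; committed e=13)
Op 4: BEGIN: in_txn=True, pending={}
Op 5: COMMIT: merged [] into committed; committed now {a=5, b=8, d=1, e=13}
Op 6: BEGIN: in_txn=True, pending={}
Op 7: UPDATE d=10 (pending; pending now {d=10})
Op 8: ROLLBACK: discarded pending ['d']; in_txn=False
Op 9: UPDATE e=8 (auto-commit; committed e=8)
ROLLBACK at op 8 discards: ['d']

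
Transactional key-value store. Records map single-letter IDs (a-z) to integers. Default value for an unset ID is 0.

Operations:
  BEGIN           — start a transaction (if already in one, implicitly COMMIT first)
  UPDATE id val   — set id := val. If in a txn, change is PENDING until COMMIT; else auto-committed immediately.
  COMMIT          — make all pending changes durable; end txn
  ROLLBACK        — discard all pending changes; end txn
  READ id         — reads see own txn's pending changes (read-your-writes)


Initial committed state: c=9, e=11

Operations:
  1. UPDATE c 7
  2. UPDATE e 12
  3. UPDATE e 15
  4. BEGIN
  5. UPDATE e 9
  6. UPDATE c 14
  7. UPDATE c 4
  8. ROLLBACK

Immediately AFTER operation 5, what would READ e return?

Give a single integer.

Initial committed: {c=9, e=11}
Op 1: UPDATE c=7 (auto-commit; committed c=7)
Op 2: UPDATE e=12 (auto-commit; committed e=12)
Op 3: UPDATE e=15 (auto-commit; committed e=15)
Op 4: BEGIN: in_txn=True, pending={}
Op 5: UPDATE e=9 (pending; pending now {e=9})
After op 5: visible(e) = 9 (pending={e=9}, committed={c=7, e=15})

Answer: 9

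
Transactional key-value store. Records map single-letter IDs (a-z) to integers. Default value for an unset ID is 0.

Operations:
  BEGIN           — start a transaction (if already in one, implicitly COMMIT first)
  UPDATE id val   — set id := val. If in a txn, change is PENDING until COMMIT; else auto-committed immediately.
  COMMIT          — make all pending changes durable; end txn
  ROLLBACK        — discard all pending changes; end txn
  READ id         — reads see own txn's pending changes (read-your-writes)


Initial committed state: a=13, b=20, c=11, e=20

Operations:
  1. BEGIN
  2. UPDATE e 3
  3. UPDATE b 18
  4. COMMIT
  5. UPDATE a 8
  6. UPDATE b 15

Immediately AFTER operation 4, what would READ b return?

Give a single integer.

Answer: 18

Derivation:
Initial committed: {a=13, b=20, c=11, e=20}
Op 1: BEGIN: in_txn=True, pending={}
Op 2: UPDATE e=3 (pending; pending now {e=3})
Op 3: UPDATE b=18 (pending; pending now {b=18, e=3})
Op 4: COMMIT: merged ['b', 'e'] into committed; committed now {a=13, b=18, c=11, e=3}
After op 4: visible(b) = 18 (pending={}, committed={a=13, b=18, c=11, e=3})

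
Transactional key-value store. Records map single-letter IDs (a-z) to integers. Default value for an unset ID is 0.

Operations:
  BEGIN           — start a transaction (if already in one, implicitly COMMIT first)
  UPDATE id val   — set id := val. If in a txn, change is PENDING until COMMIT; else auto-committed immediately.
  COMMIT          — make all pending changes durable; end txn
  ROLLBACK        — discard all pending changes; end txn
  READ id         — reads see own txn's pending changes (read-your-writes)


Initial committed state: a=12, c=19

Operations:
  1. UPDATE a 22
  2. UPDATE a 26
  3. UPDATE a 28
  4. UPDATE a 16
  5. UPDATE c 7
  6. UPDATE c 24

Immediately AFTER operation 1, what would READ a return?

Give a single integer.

Initial committed: {a=12, c=19}
Op 1: UPDATE a=22 (auto-commit; committed a=22)
After op 1: visible(a) = 22 (pending={}, committed={a=22, c=19})

Answer: 22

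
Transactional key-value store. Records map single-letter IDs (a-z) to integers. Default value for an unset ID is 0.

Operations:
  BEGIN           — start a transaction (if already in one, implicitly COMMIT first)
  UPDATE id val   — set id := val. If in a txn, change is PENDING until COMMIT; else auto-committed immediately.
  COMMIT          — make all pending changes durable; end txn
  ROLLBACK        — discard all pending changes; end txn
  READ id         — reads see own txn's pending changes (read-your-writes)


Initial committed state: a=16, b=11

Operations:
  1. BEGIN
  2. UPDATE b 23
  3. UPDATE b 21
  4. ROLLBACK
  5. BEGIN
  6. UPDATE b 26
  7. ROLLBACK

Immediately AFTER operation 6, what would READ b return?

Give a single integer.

Answer: 26

Derivation:
Initial committed: {a=16, b=11}
Op 1: BEGIN: in_txn=True, pending={}
Op 2: UPDATE b=23 (pending; pending now {b=23})
Op 3: UPDATE b=21 (pending; pending now {b=21})
Op 4: ROLLBACK: discarded pending ['b']; in_txn=False
Op 5: BEGIN: in_txn=True, pending={}
Op 6: UPDATE b=26 (pending; pending now {b=26})
After op 6: visible(b) = 26 (pending={b=26}, committed={a=16, b=11})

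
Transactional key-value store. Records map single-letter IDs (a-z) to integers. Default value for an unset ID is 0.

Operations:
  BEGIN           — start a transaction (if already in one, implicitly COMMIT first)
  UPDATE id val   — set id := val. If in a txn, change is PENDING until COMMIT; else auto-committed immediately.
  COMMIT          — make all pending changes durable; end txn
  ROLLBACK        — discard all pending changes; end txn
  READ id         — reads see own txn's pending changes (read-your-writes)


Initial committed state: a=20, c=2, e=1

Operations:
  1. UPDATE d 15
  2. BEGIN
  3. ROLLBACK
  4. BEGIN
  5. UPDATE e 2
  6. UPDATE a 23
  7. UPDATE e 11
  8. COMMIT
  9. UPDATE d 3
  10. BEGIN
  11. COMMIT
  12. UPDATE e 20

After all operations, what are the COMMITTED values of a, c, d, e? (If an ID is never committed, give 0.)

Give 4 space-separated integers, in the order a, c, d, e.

Initial committed: {a=20, c=2, e=1}
Op 1: UPDATE d=15 (auto-commit; committed d=15)
Op 2: BEGIN: in_txn=True, pending={}
Op 3: ROLLBACK: discarded pending []; in_txn=False
Op 4: BEGIN: in_txn=True, pending={}
Op 5: UPDATE e=2 (pending; pending now {e=2})
Op 6: UPDATE a=23 (pending; pending now {a=23, e=2})
Op 7: UPDATE e=11 (pending; pending now {a=23, e=11})
Op 8: COMMIT: merged ['a', 'e'] into committed; committed now {a=23, c=2, d=15, e=11}
Op 9: UPDATE d=3 (auto-commit; committed d=3)
Op 10: BEGIN: in_txn=True, pending={}
Op 11: COMMIT: merged [] into committed; committed now {a=23, c=2, d=3, e=11}
Op 12: UPDATE e=20 (auto-commit; committed e=20)
Final committed: {a=23, c=2, d=3, e=20}

Answer: 23 2 3 20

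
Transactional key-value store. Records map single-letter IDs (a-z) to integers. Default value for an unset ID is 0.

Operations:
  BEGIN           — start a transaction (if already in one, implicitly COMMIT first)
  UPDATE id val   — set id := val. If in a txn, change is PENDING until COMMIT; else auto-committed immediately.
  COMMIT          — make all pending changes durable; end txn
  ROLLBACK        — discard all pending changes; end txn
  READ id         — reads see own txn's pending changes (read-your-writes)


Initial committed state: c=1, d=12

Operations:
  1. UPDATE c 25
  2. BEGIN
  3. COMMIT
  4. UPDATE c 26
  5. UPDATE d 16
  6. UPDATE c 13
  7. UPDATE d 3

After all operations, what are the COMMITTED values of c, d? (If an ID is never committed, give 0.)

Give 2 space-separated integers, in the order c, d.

Initial committed: {c=1, d=12}
Op 1: UPDATE c=25 (auto-commit; committed c=25)
Op 2: BEGIN: in_txn=True, pending={}
Op 3: COMMIT: merged [] into committed; committed now {c=25, d=12}
Op 4: UPDATE c=26 (auto-commit; committed c=26)
Op 5: UPDATE d=16 (auto-commit; committed d=16)
Op 6: UPDATE c=13 (auto-commit; committed c=13)
Op 7: UPDATE d=3 (auto-commit; committed d=3)
Final committed: {c=13, d=3}

Answer: 13 3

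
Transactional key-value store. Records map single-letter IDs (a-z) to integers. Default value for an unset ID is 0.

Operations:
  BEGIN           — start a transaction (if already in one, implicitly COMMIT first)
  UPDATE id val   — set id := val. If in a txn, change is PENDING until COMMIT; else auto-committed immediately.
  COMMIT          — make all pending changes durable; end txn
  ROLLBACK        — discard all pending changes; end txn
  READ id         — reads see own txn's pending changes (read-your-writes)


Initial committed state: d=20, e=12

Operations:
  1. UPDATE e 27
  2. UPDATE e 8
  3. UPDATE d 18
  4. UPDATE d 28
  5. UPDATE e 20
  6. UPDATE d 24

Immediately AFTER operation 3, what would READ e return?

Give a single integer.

Answer: 8

Derivation:
Initial committed: {d=20, e=12}
Op 1: UPDATE e=27 (auto-commit; committed e=27)
Op 2: UPDATE e=8 (auto-commit; committed e=8)
Op 3: UPDATE d=18 (auto-commit; committed d=18)
After op 3: visible(e) = 8 (pending={}, committed={d=18, e=8})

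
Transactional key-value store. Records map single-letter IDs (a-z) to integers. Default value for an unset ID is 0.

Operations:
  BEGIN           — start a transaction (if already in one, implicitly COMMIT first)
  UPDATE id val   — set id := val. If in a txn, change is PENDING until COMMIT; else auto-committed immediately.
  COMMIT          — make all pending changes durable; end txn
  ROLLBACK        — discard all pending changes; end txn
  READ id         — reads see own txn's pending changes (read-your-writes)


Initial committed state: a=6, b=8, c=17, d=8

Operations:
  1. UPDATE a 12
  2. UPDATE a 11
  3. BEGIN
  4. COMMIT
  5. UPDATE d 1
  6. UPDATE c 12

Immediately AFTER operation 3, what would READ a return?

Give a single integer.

Answer: 11

Derivation:
Initial committed: {a=6, b=8, c=17, d=8}
Op 1: UPDATE a=12 (auto-commit; committed a=12)
Op 2: UPDATE a=11 (auto-commit; committed a=11)
Op 3: BEGIN: in_txn=True, pending={}
After op 3: visible(a) = 11 (pending={}, committed={a=11, b=8, c=17, d=8})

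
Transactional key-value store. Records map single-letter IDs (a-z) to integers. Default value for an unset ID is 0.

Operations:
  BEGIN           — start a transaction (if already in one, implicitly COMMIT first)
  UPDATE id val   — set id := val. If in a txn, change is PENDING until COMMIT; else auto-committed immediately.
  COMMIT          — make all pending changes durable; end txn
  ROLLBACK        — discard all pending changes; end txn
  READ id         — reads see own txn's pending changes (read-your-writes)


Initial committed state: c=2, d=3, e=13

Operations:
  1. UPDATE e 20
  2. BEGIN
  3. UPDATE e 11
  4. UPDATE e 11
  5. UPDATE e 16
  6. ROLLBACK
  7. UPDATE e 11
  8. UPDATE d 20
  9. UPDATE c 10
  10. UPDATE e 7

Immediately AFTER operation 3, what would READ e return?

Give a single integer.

Initial committed: {c=2, d=3, e=13}
Op 1: UPDATE e=20 (auto-commit; committed e=20)
Op 2: BEGIN: in_txn=True, pending={}
Op 3: UPDATE e=11 (pending; pending now {e=11})
After op 3: visible(e) = 11 (pending={e=11}, committed={c=2, d=3, e=20})

Answer: 11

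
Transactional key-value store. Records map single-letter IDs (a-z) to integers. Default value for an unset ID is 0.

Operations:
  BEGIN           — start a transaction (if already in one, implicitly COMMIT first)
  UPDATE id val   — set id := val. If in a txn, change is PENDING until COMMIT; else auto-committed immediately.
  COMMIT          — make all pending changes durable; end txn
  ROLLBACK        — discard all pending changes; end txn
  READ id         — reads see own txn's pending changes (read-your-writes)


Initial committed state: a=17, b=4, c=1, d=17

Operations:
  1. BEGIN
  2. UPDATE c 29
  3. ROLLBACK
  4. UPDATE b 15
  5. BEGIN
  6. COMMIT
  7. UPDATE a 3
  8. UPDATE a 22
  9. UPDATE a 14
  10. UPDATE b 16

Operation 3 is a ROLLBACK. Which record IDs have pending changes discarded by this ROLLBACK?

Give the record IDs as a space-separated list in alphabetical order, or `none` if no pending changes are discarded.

Answer: c

Derivation:
Initial committed: {a=17, b=4, c=1, d=17}
Op 1: BEGIN: in_txn=True, pending={}
Op 2: UPDATE c=29 (pending; pending now {c=29})
Op 3: ROLLBACK: discarded pending ['c']; in_txn=False
Op 4: UPDATE b=15 (auto-commit; committed b=15)
Op 5: BEGIN: in_txn=True, pending={}
Op 6: COMMIT: merged [] into committed; committed now {a=17, b=15, c=1, d=17}
Op 7: UPDATE a=3 (auto-commit; committed a=3)
Op 8: UPDATE a=22 (auto-commit; committed a=22)
Op 9: UPDATE a=14 (auto-commit; committed a=14)
Op 10: UPDATE b=16 (auto-commit; committed b=16)
ROLLBACK at op 3 discards: ['c']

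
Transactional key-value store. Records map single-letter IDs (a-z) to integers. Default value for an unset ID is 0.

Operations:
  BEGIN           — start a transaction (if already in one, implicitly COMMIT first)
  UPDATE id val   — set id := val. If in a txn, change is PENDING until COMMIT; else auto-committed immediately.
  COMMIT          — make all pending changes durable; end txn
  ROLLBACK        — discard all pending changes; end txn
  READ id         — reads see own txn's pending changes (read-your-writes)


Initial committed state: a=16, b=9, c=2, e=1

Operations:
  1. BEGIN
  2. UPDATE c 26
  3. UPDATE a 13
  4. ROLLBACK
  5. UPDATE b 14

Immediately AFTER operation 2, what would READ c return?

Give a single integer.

Answer: 26

Derivation:
Initial committed: {a=16, b=9, c=2, e=1}
Op 1: BEGIN: in_txn=True, pending={}
Op 2: UPDATE c=26 (pending; pending now {c=26})
After op 2: visible(c) = 26 (pending={c=26}, committed={a=16, b=9, c=2, e=1})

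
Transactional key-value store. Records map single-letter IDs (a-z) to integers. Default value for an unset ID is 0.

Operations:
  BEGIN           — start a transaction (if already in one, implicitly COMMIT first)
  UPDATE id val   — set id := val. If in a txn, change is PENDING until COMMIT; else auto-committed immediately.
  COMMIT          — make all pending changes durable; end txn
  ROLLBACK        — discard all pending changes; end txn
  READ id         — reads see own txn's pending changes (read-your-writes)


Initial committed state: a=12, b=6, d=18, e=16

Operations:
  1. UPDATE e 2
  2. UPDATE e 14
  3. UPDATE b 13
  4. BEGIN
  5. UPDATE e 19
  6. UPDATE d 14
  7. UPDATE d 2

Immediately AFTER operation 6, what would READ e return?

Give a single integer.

Initial committed: {a=12, b=6, d=18, e=16}
Op 1: UPDATE e=2 (auto-commit; committed e=2)
Op 2: UPDATE e=14 (auto-commit; committed e=14)
Op 3: UPDATE b=13 (auto-commit; committed b=13)
Op 4: BEGIN: in_txn=True, pending={}
Op 5: UPDATE e=19 (pending; pending now {e=19})
Op 6: UPDATE d=14 (pending; pending now {d=14, e=19})
After op 6: visible(e) = 19 (pending={d=14, e=19}, committed={a=12, b=13, d=18, e=14})

Answer: 19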